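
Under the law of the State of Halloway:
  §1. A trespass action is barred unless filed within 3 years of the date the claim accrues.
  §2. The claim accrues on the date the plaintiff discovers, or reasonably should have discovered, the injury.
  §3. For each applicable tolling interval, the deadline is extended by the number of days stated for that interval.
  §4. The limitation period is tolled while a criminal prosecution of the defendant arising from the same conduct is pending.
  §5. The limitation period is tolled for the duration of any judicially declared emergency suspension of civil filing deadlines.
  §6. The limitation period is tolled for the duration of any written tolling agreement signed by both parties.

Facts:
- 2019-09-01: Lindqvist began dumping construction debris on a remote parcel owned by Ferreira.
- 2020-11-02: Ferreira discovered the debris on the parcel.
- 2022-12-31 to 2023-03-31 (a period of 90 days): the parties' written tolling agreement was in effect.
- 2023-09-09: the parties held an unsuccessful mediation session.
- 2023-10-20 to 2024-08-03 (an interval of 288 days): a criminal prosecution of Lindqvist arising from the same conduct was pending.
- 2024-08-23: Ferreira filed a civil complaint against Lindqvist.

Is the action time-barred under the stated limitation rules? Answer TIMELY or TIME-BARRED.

Under the discovery rule, the claim accrued on 2020-11-02, when Ferreira discovered the injury — not on the 2019-09-01 date of the underlying act.
The untolled deadline — 3 years after 2020-11-02 — is 2023-11-02.
The written tolling agreement from 2022-12-31 to 2023-03-31 tolled the period for 90 days, extending the deadline to 2024-01-31.
Because the pending criminal prosecution ran from 2023-10-20 to 2024-08-03, the deadline is extended by 288 days to 2024-11-14.
Nothing else in the chronology tolls or restarts the period.
Ferreira filed on 2024-08-23, before the 2024-11-14 deadline, so the action is timely.

TIMELY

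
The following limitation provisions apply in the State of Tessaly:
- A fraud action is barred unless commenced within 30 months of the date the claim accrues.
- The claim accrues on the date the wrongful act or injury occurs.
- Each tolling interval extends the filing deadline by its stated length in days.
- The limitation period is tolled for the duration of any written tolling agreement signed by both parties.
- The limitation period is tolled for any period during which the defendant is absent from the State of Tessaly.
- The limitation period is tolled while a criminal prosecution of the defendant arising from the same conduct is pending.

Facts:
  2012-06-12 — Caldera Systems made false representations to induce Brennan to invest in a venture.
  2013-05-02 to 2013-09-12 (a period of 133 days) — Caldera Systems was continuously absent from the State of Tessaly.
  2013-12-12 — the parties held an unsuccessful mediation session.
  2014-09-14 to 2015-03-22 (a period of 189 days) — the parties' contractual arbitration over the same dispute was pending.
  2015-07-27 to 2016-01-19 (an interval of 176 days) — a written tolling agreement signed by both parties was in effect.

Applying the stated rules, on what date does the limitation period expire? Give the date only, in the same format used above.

The limitation period began to run on 2012-06-12.
The untolled deadline — 30 months after 2012-06-12 — is 2014-12-12.
Because the defendant's absence from the jurisdiction ran from 2013-05-02 to 2013-09-12, the deadline is extended by 133 days to 2015-04-24.
The written tolling agreement starting 2015-07-27 came too late — the period had run on 2015-04-24 — and so does not extend the deadline.
No stated provision tolls the period for a pending arbitration, so the interval from 2014-09-14 to 2015-03-22 has no effect on the deadline.
The other events in the timeline have no effect on the limitation period under the stated rules.

2015-04-24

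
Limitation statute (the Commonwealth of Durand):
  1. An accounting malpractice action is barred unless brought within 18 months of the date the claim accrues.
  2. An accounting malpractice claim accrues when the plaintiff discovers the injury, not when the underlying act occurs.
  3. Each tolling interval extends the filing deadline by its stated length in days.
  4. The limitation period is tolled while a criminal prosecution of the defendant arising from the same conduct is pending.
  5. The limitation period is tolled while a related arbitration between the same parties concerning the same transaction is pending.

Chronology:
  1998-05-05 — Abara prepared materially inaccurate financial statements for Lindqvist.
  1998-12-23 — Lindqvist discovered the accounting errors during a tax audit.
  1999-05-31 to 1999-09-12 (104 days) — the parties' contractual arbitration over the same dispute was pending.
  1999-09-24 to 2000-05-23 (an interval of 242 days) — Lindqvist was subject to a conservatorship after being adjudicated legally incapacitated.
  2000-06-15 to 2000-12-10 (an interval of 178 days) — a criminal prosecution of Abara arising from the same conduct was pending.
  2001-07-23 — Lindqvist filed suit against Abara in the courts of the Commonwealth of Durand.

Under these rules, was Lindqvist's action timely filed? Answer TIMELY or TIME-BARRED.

TIME-BARRED

The claim did not accrue until Lindqvist discovered the injury on 1998-12-23; the 1998-05-05 act date does not start the clock under the stated rule.
The untolled deadline — 18 months after 1998-12-23 — is 2000-06-23.
The period was tolled for 104 days by the pending related arbitration (1999-05-31 to 1999-09-12), pushing the deadline to 2000-10-05.
Because the pending criminal prosecution ran from 2000-06-15 to 2000-12-10, the deadline is extended by 178 days to 2001-04-01.
No stated provision tolls the period for the plaintiff's incapacity, so the interval from 1999-09-24 to 2000-05-23 has no effect on the deadline.
Lindqvist filed on 2001-07-23, after the 2001-04-01 deadline, so the action is time-barred.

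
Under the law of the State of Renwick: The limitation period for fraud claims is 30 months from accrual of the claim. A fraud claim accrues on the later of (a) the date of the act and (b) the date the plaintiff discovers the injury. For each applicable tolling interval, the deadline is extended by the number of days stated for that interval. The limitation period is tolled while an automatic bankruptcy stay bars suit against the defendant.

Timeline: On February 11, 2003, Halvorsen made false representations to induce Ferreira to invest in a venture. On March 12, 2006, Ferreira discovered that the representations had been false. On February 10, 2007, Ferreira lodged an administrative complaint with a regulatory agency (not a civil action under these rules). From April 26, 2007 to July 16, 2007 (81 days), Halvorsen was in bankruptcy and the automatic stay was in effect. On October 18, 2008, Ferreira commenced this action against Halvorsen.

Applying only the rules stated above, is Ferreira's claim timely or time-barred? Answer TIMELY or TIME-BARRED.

Because discovery on March 12, 2006 post-dates the February 11, 2003 act, accrual under the later-of rule falls on March 12, 2006.
The untolled deadline — 30 months after March 12, 2006 — is September 12, 2008.
The automatic bankruptcy stay from April 26, 2007 to July 16, 2007 tolled the period for 81 days, extending the deadline to December 2, 2008.
The other events in the timeline have no effect on the limitation period under the stated rules.
Filing on October 18, 2008 beat the December 2, 2008 deadline — the action is timely.

TIMELY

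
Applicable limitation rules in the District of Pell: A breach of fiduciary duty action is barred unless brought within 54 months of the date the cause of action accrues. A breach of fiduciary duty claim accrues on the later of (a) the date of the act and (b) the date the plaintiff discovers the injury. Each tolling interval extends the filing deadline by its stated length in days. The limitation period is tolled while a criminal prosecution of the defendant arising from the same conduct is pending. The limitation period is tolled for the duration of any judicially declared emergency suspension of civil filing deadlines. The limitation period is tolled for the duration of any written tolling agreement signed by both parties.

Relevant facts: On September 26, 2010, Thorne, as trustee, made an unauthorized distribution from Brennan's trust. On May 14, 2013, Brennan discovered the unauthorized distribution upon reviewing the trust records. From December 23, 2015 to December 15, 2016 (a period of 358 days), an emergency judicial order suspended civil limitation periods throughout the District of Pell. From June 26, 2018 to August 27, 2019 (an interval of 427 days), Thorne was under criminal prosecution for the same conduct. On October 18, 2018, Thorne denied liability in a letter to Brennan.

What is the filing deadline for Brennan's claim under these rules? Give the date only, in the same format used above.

Taking the later of the act (September 26, 2010) and discovery (May 14, 2013), the claim accrued on May 14, 2013.
The untolled deadline — 54 months after May 14, 2013 — is November 14, 2017.
The emergency suspension of filing deadlines from December 23, 2015 to December 15, 2016 tolled the period for 358 days, extending the deadline to November 7, 2018.
The period was tolled for 427 days by the pending criminal prosecution (June 26, 2018 to August 27, 2019), pushing the deadline to January 8, 2020.
None of the other events listed affects the running of the period under the stated rules.

January 8, 2020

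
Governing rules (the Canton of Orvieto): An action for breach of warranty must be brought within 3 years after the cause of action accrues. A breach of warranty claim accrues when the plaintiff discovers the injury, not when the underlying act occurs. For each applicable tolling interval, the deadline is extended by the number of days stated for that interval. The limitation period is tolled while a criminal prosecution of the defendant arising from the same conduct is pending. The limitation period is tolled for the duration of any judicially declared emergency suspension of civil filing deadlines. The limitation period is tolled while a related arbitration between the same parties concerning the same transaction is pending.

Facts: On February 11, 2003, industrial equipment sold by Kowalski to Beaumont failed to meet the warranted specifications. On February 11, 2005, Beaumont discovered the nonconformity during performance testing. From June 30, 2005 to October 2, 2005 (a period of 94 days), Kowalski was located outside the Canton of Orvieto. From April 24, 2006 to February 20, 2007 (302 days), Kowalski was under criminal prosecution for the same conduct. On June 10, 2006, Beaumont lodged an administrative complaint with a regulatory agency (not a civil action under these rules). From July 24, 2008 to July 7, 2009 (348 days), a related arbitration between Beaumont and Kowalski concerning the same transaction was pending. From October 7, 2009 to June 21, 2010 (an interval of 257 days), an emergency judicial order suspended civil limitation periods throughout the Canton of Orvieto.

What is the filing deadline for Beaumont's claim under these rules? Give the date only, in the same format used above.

Under the discovery rule, the claim accrued on February 11, 2005, when Beaumont discovered the injury — not on the February 11, 2003 date of the underlying act.
The untolled deadline — 3 years after February 11, 2005 — is February 11, 2008.
Because the pending criminal prosecution ran from April 24, 2006 to February 20, 2007, the deadline is extended by 302 days to December 9, 2008.
Because the pending related arbitration ran from July 24, 2008 to July 7, 2009, the deadline is extended by 348 days to November 22, 2009.
Because the emergency suspension of filing deadlines ran from October 7, 2009 to June 21, 2010, the deadline is extended by 257 days to August 6, 2010.
No stated provision tolls the period for the defendant's absence, so the interval from June 30, 2005 to October 2, 2005 has no effect on the deadline.
None of the other events listed affects the running of the period under the stated rules.

August 6, 2010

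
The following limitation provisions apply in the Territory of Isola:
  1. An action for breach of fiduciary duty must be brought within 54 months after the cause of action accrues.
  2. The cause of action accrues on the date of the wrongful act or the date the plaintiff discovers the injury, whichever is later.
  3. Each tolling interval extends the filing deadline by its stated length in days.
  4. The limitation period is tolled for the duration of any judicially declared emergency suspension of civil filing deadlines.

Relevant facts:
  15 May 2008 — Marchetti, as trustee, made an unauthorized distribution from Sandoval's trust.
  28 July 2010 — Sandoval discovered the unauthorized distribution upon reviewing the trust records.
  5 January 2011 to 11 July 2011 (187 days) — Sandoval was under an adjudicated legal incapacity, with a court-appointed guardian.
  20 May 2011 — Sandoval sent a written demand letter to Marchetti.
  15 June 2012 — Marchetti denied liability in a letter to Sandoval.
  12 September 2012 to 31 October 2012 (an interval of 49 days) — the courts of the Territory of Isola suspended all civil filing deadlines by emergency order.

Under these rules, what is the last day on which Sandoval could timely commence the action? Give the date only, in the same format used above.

Taking the later of the act (15 May 2008) and discovery (28 July 2010), the claim accrued on 28 July 2010.
54 months from 28 July 2010 is 28 January 2015.
Because the emergency suspension of filing deadlines ran from 12 September 2012 to 31 October 2012, the deadline is extended by 49 days to 18 March 2015.
The plaintiff's legal incapacity from 5 January 2011 to 11 July 2011 does not toll the period, because no stated rule makes the plaintiff's incapacity a tolling event.
None of the other events listed affects the running of the period under the stated rules.

18 March 2015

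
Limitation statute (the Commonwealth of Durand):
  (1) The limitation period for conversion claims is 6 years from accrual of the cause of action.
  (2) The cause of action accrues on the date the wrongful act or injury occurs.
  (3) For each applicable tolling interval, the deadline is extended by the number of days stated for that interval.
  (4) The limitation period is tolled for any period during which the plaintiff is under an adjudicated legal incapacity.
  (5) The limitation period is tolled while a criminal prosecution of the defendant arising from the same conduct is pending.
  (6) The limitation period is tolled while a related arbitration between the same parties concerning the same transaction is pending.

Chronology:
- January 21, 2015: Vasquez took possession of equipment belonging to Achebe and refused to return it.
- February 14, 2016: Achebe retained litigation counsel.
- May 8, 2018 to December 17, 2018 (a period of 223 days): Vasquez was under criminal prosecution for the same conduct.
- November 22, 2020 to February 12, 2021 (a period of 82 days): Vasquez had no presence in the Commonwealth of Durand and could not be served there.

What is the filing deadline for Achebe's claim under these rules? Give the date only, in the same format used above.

September 1, 2021

The cause of action accrued on January 21, 2015, the date of the act.
Adding the 6 years base period to January 21, 2015 gives a deadline of January 21, 2021, before any tolling.
The period was tolled for 223 days by the pending criminal prosecution (May 8, 2018 to December 17, 2018), pushing the deadline to September 1, 2021.
The defendant's absence from the jurisdiction from November 22, 2020 to February 12, 2021 does not toll the period, because no stated rule makes the defendant's absence a tolling event.
The other events in the timeline have no effect on the limitation period under the stated rules.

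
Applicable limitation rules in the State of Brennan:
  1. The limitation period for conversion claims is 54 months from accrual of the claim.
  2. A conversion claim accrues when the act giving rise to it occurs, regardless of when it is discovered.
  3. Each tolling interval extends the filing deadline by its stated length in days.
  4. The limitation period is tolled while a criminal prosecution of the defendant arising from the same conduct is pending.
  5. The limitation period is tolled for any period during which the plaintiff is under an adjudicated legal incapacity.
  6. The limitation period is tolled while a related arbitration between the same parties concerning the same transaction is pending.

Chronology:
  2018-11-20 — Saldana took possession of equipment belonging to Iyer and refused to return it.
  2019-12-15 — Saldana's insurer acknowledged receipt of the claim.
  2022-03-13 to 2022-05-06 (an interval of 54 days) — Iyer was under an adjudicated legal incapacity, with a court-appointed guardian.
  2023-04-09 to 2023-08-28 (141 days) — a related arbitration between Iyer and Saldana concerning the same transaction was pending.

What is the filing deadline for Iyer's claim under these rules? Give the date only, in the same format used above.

2023-12-01

The limitation period began to run on 2018-11-20.
Adding the 54 months base period to 2018-11-20 gives a deadline of 2023-05-20, before any tolling.
The period was tolled for 54 days by the plaintiff's legal incapacity (2022-03-13 to 2022-05-06), pushing the deadline to 2023-07-13.
Because the pending related arbitration ran from 2023-04-09 to 2023-08-28, the deadline is extended by 141 days to 2023-12-01.
The other events in the timeline have no effect on the limitation period under the stated rules.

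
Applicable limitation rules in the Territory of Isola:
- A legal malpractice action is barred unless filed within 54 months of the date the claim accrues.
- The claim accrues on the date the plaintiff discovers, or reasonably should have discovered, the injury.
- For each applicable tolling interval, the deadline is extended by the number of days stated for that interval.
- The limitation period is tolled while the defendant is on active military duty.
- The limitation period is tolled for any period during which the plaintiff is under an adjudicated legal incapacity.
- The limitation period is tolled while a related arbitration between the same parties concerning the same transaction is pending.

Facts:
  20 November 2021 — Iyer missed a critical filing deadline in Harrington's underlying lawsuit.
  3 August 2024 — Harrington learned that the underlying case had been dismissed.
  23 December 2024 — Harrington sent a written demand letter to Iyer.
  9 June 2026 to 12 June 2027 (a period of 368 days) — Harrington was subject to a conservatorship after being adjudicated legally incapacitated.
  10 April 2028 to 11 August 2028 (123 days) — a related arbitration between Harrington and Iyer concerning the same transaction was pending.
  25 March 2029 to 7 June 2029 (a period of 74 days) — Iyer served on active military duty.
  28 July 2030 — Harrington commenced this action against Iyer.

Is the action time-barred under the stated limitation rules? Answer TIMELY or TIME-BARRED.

Accrual is tied to discovery, so the period began on 3 August 2024 rather than on 20 November 2021 when the act occurred.
54 months from 3 August 2024 is 3 February 2029.
Because the plaintiff's legal incapacity ran from 9 June 2026 to 12 June 2027, the deadline is extended by 368 days to 6 February 2030.
Because the pending related arbitration ran from 10 April 2028 to 11 August 2028, the deadline is extended by 123 days to 9 June 2030.
The defendant's active military service from 25 March 2029 to 7 June 2029 tolled the period for 74 days, extending the deadline to 22 August 2030.
None of the other events listed affects the running of the period under the stated rules.
The 28 July 2030 filing precedes the 22 August 2030 deadline; the claim is timely.

TIMELY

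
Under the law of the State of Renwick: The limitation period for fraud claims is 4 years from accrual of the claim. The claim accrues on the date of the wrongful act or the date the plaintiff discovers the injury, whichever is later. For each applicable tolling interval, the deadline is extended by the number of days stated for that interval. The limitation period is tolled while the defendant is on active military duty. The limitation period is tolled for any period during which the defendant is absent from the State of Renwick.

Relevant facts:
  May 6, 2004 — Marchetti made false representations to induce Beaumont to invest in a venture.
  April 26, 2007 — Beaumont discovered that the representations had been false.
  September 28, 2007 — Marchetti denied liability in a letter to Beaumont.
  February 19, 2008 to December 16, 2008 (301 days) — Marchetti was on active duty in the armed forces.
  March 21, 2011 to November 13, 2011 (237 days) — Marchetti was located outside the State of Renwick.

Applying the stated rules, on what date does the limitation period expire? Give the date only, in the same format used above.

October 15, 2012

The claim accrued on April 26, 2007 — the later of the May 6, 2004 act and the April 26, 2007 discovery.
4 years from April 26, 2007 is April 26, 2011.
The period was tolled for 301 days by the defendant's active military service (February 19, 2008 to December 16, 2008), pushing the deadline to February 21, 2012.
The period was tolled for 237 days by the defendant's absence from the jurisdiction (March 21, 2011 to November 13, 2011), pushing the deadline to October 15, 2012.
The other events in the timeline have no effect on the limitation period under the stated rules.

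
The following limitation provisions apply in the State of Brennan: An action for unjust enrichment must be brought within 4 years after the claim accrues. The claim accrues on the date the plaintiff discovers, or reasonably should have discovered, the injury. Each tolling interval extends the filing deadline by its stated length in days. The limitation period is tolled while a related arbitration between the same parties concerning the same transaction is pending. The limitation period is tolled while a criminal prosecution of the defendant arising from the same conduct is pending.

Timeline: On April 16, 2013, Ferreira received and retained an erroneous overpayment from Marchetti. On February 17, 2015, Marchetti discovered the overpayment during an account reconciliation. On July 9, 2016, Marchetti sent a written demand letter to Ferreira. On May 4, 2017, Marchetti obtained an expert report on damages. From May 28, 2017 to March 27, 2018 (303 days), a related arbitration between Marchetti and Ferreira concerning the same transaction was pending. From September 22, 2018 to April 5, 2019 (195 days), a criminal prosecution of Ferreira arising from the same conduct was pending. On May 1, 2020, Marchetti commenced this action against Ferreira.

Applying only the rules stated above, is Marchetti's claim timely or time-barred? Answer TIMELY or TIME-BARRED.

The claim did not accrue until Marchetti discovered the injury on February 17, 2015; the April 16, 2013 act date does not start the clock under the stated rule.
Adding the 4 years base period to February 17, 2015 gives a deadline of February 17, 2019, before any tolling.
The pending related arbitration from May 28, 2017 to March 27, 2018 tolled the period for 303 days, extending the deadline to December 17, 2019.
Because the pending criminal prosecution ran from September 22, 2018 to April 5, 2019, the deadline is extended by 195 days to June 29, 2020.
None of the other events listed affects the running of the period under the stated rules.
Filing on May 1, 2020 beat the June 29, 2020 deadline — the action is timely.

TIMELY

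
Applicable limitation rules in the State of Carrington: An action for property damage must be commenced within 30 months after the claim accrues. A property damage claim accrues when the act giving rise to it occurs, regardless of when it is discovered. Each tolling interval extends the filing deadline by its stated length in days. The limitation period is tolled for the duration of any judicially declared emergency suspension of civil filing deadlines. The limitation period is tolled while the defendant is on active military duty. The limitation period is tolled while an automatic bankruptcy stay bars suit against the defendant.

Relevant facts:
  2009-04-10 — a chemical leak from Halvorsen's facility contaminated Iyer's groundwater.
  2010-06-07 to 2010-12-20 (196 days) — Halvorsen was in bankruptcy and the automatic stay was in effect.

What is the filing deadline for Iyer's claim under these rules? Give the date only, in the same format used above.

The claim accrued on 2009-04-10, the date of the act.
The untolled deadline — 30 months after 2009-04-10 — is 2011-10-10.
The period was tolled for 196 days by the automatic bankruptcy stay (2010-06-07 to 2010-12-20), pushing the deadline to 2012-04-23.

2012-04-23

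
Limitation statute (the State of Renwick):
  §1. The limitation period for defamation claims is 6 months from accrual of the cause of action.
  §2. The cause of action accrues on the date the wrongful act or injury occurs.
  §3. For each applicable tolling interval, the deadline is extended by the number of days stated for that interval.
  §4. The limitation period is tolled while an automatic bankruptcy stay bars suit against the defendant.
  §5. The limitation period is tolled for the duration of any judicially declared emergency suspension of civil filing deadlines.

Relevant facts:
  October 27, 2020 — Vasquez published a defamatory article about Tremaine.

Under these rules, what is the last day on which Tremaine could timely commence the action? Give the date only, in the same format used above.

The cause of action accrued on October 27, 2020, the date of the act.
The untolled deadline — 6 months after October 27, 2020 — is April 27, 2021.

April 27, 2021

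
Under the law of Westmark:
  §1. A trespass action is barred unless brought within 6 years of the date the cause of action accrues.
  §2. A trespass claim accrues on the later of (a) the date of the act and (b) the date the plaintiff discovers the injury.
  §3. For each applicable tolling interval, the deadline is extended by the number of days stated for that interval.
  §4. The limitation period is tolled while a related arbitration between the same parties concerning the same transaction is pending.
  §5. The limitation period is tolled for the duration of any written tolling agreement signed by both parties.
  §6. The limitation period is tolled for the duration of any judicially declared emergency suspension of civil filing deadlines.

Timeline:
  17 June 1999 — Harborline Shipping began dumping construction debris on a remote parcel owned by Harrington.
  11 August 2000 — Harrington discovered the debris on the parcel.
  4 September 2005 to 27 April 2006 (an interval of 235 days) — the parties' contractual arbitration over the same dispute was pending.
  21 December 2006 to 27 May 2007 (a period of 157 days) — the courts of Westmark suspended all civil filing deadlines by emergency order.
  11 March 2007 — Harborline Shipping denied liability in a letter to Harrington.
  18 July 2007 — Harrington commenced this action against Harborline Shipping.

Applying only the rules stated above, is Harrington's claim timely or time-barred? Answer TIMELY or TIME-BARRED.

TIMELY

The claim accrued on 11 August 2000 — the later of the 17 June 1999 act and the 11 August 2000 discovery.
Adding the 6 years base period to 11 August 2000 gives a deadline of 11 August 2006, before any tolling.
The period was tolled for 235 days by the pending related arbitration (4 September 2005 to 27 April 2006), pushing the deadline to 3 April 2007.
The emergency suspension of filing deadlines from 21 December 2006 to 27 May 2007 tolled the period for 157 days, extending the deadline to 7 September 2007.
None of the other events listed affects the running of the period under the stated rules.
Filing on 18 July 2007 beat the 7 September 2007 deadline — the action is timely.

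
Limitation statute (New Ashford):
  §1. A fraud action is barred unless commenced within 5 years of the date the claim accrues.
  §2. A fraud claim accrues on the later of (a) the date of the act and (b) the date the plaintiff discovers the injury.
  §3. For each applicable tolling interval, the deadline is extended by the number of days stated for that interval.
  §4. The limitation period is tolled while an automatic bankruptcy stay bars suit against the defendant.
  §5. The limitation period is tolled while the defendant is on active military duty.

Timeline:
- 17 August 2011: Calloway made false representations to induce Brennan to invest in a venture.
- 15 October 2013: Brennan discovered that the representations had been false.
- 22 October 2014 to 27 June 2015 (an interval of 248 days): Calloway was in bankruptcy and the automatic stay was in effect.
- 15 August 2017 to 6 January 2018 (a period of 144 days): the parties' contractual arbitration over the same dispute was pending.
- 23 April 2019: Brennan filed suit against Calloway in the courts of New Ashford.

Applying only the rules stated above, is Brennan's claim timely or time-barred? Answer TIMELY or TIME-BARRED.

The claim accrued on 15 October 2013 — the later of the 17 August 2011 act and the 15 October 2013 discovery.
The untolled deadline — 5 years after 15 October 2013 — is 15 October 2018.
Because the automatic bankruptcy stay ran from 22 October 2014 to 27 June 2015, the deadline is extended by 248 days to 20 June 2019.
No stated provision tolls the period for a pending arbitration, so the interval from 15 August 2017 to 6 January 2018 has no effect on the deadline.
Brennan filed on 23 April 2019, before the 20 June 2019 deadline, so the action is timely.

TIMELY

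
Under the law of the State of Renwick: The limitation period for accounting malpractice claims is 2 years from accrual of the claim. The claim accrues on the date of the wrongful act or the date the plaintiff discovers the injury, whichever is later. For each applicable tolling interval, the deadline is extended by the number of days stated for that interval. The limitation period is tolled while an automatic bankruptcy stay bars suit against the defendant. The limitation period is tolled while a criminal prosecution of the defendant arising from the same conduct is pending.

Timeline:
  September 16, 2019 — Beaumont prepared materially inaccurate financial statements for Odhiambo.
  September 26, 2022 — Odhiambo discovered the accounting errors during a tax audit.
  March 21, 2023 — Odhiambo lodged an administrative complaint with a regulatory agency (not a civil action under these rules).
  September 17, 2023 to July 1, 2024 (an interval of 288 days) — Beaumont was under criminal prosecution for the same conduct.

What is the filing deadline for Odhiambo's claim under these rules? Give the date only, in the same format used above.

Because discovery on September 26, 2022 post-dates the September 16, 2019 act, accrual under the later-of rule falls on September 26, 2022.
The untolled deadline — 2 years after September 26, 2022 — is September 26, 2024.
Because the pending criminal prosecution ran from September 17, 2023 to July 1, 2024, the deadline is extended by 288 days to July 11, 2025.
None of the other events listed affects the running of the period under the stated rules.

July 11, 2025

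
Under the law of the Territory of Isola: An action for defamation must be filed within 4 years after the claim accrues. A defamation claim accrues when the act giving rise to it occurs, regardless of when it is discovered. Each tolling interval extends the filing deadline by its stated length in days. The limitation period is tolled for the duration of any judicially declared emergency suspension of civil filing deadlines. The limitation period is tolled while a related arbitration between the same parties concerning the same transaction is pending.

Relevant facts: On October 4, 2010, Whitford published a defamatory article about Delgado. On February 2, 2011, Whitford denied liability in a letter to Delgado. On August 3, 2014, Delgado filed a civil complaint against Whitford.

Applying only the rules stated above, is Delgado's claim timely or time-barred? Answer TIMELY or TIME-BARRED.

TIMELY

The claim accrued on October 4, 2010, the date of the act.
Adding the 4 years base period to October 4, 2010 gives a deadline of October 4, 2014, before any tolling.
The other events in the timeline have no effect on the limitation period under the stated rules.
The August 3, 2014 filing precedes the October 4, 2014 deadline; the claim is timely.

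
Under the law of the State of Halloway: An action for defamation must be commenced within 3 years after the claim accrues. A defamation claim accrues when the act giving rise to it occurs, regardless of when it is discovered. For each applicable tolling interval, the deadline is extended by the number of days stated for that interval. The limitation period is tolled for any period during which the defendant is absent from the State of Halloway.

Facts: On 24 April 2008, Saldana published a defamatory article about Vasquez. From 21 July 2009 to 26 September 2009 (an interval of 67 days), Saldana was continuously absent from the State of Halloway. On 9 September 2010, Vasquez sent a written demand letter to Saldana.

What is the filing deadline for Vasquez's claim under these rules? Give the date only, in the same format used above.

The limitation period began to run on 24 April 2008.
Adding the 3 years base period to 24 April 2008 gives a deadline of 24 April 2011, before any tolling.
Because the defendant's absence from the jurisdiction ran from 21 July 2009 to 26 September 2009, the deadline is extended by 67 days to 30 June 2011.
Nothing else in the chronology tolls or restarts the period.

30 June 2011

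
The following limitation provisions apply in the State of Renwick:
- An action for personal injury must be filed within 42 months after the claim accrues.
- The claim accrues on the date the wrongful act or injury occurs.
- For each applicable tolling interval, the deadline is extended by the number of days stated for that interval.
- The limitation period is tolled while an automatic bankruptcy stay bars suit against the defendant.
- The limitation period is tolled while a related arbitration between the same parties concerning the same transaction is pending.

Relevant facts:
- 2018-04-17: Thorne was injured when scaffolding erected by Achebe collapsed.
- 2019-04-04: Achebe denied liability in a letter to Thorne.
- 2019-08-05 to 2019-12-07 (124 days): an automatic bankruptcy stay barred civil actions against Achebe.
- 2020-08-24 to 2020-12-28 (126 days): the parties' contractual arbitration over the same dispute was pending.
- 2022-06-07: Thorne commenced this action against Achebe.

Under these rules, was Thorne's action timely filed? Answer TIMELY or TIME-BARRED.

TIMELY

The limitation period began to run on 2018-04-17.
The untolled deadline — 42 months after 2018-04-17 — is 2021-10-17.
The period was tolled for 124 days by the automatic bankruptcy stay (2019-08-05 to 2019-12-07), pushing the deadline to 2022-02-18.
Because the pending related arbitration ran from 2020-08-24 to 2020-12-28, the deadline is extended by 126 days to 2022-06-24.
The other events in the timeline have no effect on the limitation period under the stated rules.
Thorne filed on 2022-06-07, before the 2022-06-24 deadline, so the action is timely.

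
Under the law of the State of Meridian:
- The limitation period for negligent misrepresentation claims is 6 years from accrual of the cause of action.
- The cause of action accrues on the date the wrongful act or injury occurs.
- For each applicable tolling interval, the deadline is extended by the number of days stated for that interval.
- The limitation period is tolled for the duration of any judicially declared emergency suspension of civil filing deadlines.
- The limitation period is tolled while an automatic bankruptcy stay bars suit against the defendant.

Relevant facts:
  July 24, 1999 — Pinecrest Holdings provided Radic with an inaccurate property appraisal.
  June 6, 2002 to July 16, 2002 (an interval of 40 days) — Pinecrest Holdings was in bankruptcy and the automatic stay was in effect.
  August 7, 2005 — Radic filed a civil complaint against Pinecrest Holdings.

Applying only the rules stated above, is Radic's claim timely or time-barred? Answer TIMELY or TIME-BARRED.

TIMELY

The claim accrued on July 24, 1999, when the wrongful act occurred.
Adding the 6 years base period to July 24, 1999 gives a deadline of July 24, 2005, before any tolling.
The automatic bankruptcy stay from June 6, 2002 to July 16, 2002 tolled the period for 40 days, extending the deadline to September 2, 2005.
Radic filed on August 7, 2005, before the September 2, 2005 deadline, so the action is timely.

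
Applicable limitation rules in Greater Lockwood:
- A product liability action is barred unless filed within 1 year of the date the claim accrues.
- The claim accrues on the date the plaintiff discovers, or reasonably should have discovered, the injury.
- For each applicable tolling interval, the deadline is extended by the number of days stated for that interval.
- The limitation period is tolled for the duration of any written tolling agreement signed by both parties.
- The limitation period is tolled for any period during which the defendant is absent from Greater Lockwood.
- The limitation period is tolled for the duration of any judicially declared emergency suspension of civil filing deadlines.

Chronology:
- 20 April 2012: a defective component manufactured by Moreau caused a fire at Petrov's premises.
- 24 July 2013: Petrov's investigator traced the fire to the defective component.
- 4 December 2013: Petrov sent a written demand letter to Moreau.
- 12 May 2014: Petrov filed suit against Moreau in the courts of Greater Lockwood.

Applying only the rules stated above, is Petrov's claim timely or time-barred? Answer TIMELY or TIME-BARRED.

TIMELY

The claim did not accrue until Petrov discovered the injury on 24 July 2013; the 20 April 2012 act date does not start the clock under the stated rule.
1 year from 24 July 2013 is 24 July 2014.
None of the other events listed affects the running of the period under the stated rules.
Filing on 12 May 2014 beat the 24 July 2014 deadline — the action is timely.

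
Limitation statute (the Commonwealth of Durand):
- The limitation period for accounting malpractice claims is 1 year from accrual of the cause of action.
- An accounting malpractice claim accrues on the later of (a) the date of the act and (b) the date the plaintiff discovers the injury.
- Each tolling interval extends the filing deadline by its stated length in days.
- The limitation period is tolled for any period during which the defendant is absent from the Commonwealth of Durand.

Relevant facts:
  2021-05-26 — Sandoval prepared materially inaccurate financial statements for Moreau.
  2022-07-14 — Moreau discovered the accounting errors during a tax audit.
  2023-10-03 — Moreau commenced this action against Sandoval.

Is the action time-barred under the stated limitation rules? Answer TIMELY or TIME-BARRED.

Because discovery on 2022-07-14 post-dates the 2021-05-26 act, accrual under the later-of rule falls on 2022-07-14.
1 year from 2022-07-14 is 2023-07-14.
The 2023-10-03 filing falls after the 2023-07-14 deadline; the claim is time-barred.

TIME-BARRED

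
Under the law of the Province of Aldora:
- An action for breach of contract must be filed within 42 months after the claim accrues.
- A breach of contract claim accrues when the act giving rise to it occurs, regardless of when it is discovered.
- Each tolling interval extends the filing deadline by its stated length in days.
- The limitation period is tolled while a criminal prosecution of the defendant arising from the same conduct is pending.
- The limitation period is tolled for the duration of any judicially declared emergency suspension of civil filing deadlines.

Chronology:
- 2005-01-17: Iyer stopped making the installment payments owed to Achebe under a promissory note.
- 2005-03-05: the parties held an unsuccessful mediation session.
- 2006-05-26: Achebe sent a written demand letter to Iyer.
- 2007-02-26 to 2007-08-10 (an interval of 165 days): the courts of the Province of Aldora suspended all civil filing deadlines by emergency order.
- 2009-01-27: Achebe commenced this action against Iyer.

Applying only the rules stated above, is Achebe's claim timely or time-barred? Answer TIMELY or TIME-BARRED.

The claim accrued on 2005-01-17, the date of the act.
42 months from 2005-01-17 is 2008-07-17.
Because the emergency suspension of filing deadlines ran from 2007-02-26 to 2007-08-10, the deadline is extended by 165 days to 2008-12-29.
The other events in the timeline have no effect on the limitation period under the stated rules.
Filing on 2009-01-27 missed the 2008-12-29 deadline — the action is time-barred.

TIME-BARRED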